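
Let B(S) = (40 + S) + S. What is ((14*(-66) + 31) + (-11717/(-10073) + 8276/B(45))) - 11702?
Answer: -8204069596/654745 ≈ -12530.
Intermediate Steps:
B(S) = 40 + 2*S
((14*(-66) + 31) + (-11717/(-10073) + 8276/B(45))) - 11702 = ((14*(-66) + 31) + (-11717/(-10073) + 8276/(40 + 2*45))) - 11702 = ((-924 + 31) + (-11717*(-1/10073) + 8276/(40 + 90))) - 11702 = (-893 + (11717/10073 + 8276/130)) - 11702 = (-893 + (11717/10073 + 8276*(1/130))) - 11702 = (-893 + (11717/10073 + 4138/65)) - 11702 = (-893 + 42443679/654745) - 11702 = -542243606/654745 - 11702 = -8204069596/654745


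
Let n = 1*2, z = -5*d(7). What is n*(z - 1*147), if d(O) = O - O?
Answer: -294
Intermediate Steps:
d(O) = 0
z = 0 (z = -5*0 = 0)
n = 2
n*(z - 1*147) = 2*(0 - 1*147) = 2*(0 - 147) = 2*(-147) = -294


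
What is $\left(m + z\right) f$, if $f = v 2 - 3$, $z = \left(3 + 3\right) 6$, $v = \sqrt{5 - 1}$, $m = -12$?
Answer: $24$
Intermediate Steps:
$v = 2$ ($v = \sqrt{4} = 2$)
$z = 36$ ($z = 6 \cdot 6 = 36$)
$f = 1$ ($f = 2 \cdot 2 - 3 = 4 - 3 = 1$)
$\left(m + z\right) f = \left(-12 + 36\right) 1 = 24 \cdot 1 = 24$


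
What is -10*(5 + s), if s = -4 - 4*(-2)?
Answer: -90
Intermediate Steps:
s = 4 (s = -4 + 8 = 4)
-10*(5 + s) = -10*(5 + 4) = -10*9 = -90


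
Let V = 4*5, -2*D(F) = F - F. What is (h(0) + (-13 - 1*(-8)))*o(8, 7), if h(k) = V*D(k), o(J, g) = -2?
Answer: 10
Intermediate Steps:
D(F) = 0 (D(F) = -(F - F)/2 = -½*0 = 0)
V = 20
h(k) = 0 (h(k) = 20*0 = 0)
(h(0) + (-13 - 1*(-8)))*o(8, 7) = (0 + (-13 - 1*(-8)))*(-2) = (0 + (-13 + 8))*(-2) = (0 - 5)*(-2) = -5*(-2) = 10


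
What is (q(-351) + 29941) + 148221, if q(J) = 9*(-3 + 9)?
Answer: 178216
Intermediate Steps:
q(J) = 54 (q(J) = 9*6 = 54)
(q(-351) + 29941) + 148221 = (54 + 29941) + 148221 = 29995 + 148221 = 178216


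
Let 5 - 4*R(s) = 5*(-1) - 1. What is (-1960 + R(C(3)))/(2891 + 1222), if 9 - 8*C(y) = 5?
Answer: -7829/16452 ≈ -0.47587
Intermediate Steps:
C(y) = 1/2 (C(y) = 9/8 - 1/8*5 = 9/8 - 5/8 = 1/2)
R(s) = 11/4 (R(s) = 5/4 - (5*(-1) - 1)/4 = 5/4 - (-5 - 1)/4 = 5/4 - 1/4*(-6) = 5/4 + 3/2 = 11/4)
(-1960 + R(C(3)))/(2891 + 1222) = (-1960 + 11/4)/(2891 + 1222) = -7829/4/4113 = -7829/4*1/4113 = -7829/16452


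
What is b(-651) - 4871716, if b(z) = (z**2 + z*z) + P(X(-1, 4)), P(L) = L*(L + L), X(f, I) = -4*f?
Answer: -4024082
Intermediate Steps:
P(L) = 2*L**2 (P(L) = L*(2*L) = 2*L**2)
b(z) = 32 + 2*z**2 (b(z) = (z**2 + z*z) + 2*(-4*(-1))**2 = (z**2 + z**2) + 2*4**2 = 2*z**2 + 2*16 = 2*z**2 + 32 = 32 + 2*z**2)
b(-651) - 4871716 = (32 + 2*(-651)**2) - 4871716 = (32 + 2*423801) - 4871716 = (32 + 847602) - 4871716 = 847634 - 4871716 = -4024082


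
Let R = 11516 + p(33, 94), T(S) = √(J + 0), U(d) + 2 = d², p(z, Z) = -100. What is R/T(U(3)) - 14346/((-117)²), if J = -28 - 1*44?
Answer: -1594/1521 - 2854*I*√2/3 ≈ -1.048 - 1345.4*I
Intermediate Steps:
J = -72 (J = -28 - 44 = -72)
U(d) = -2 + d²
T(S) = 6*I*√2 (T(S) = √(-72 + 0) = √(-72) = 6*I*√2)
R = 11416 (R = 11516 - 100 = 11416)
R/T(U(3)) - 14346/((-117)²) = 11416/((6*I*√2)) - 14346/((-117)²) = 11416*(-I*√2/12) - 14346/13689 = -2854*I*√2/3 - 14346*1/13689 = -2854*I*√2/3 - 1594/1521 = -1594/1521 - 2854*I*√2/3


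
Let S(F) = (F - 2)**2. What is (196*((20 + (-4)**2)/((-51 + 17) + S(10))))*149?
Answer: 175224/5 ≈ 35045.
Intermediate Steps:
S(F) = (-2 + F)**2
(196*((20 + (-4)**2)/((-51 + 17) + S(10))))*149 = (196*((20 + (-4)**2)/((-51 + 17) + (-2 + 10)**2)))*149 = (196*((20 + 16)/(-34 + 8**2)))*149 = (196*(36/(-34 + 64)))*149 = (196*(36/30))*149 = (196*(36*(1/30)))*149 = (196*(6/5))*149 = (1176/5)*149 = 175224/5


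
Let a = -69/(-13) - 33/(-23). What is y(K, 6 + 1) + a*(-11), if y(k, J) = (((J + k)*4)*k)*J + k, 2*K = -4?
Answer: -106494/299 ≈ -356.17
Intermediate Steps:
a = 2016/299 (a = -69*(-1/13) - 33*(-1/23) = 69/13 + 33/23 = 2016/299 ≈ 6.7425)
K = -2 (K = (1/2)*(-4) = -2)
y(k, J) = k + J*k*(4*J + 4*k) (y(k, J) = ((4*J + 4*k)*k)*J + k = (k*(4*J + 4*k))*J + k = J*k*(4*J + 4*k) + k = k + J*k*(4*J + 4*k))
y(K, 6 + 1) + a*(-11) = -2*(1 + 4*(6 + 1)**2 + 4*(6 + 1)*(-2)) + (2016/299)*(-11) = -2*(1 + 4*7**2 + 4*7*(-2)) - 22176/299 = -2*(1 + 4*49 - 56) - 22176/299 = -2*(1 + 196 - 56) - 22176/299 = -2*141 - 22176/299 = -282 - 22176/299 = -106494/299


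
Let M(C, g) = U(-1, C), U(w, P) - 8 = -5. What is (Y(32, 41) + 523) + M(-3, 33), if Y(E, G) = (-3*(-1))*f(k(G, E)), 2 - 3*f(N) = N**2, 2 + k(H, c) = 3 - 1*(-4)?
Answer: 503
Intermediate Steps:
k(H, c) = 5 (k(H, c) = -2 + (3 - 1*(-4)) = -2 + (3 + 4) = -2 + 7 = 5)
f(N) = 2/3 - N**2/3
Y(E, G) = -23 (Y(E, G) = (-3*(-1))*(2/3 - 1/3*5**2) = 3*(2/3 - 1/3*25) = 3*(2/3 - 25/3) = 3*(-23/3) = -23)
U(w, P) = 3 (U(w, P) = 8 - 5 = 3)
M(C, g) = 3
(Y(32, 41) + 523) + M(-3, 33) = (-23 + 523) + 3 = 500 + 3 = 503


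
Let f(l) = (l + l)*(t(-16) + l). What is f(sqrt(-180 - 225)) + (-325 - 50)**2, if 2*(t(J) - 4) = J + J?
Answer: 139815 - 216*I*sqrt(5) ≈ 1.3982e+5 - 482.99*I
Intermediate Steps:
t(J) = 4 + J (t(J) = 4 + (J + J)/2 = 4 + (2*J)/2 = 4 + J)
f(l) = 2*l*(-12 + l) (f(l) = (l + l)*((4 - 16) + l) = (2*l)*(-12 + l) = 2*l*(-12 + l))
f(sqrt(-180 - 225)) + (-325 - 50)**2 = 2*sqrt(-180 - 225)*(-12 + sqrt(-180 - 225)) + (-325 - 50)**2 = 2*sqrt(-405)*(-12 + sqrt(-405)) + (-375)**2 = 2*(9*I*sqrt(5))*(-12 + 9*I*sqrt(5)) + 140625 = 18*I*sqrt(5)*(-12 + 9*I*sqrt(5)) + 140625 = 140625 + 18*I*sqrt(5)*(-12 + 9*I*sqrt(5))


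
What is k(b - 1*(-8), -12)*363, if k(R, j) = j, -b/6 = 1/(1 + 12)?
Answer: -4356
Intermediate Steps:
b = -6/13 (b = -6/(1 + 12) = -6/13 ≈ -0.46154)
k(b - 1*(-8), -12)*363 = -12*363 = -4356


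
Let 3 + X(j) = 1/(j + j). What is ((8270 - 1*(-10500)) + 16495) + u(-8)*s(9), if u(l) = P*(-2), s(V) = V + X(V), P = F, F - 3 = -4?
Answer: 317494/9 ≈ 35277.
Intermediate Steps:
X(j) = -3 + 1/(2*j) (X(j) = -3 + 1/(j + j) = -3 + 1/(2*j))
F = -1 (F = 3 - 4 = -1)
P = -1
s(V) = -3 + V + 1/(2*V) (s(V) = V + (-3 + 1/(2*V)) = -3 + V + 1/(2*V))
u(l) = 2 (u(l) = -1*(-2) = 2)
((8270 - 1*(-10500)) + 16495) + u(-8)*s(9) = ((8270 - 1*(-10500)) + 16495) + 2*(-3 + 9 + (½)/9) = ((8270 + 10500) + 16495) + 2*(-3 + 9 + (½)*(⅑)) = (18770 + 16495) + 2*(-3 + 9 + 1/18) = 35265 + 2*(109/18) = 35265 + 109/9 = 317494/9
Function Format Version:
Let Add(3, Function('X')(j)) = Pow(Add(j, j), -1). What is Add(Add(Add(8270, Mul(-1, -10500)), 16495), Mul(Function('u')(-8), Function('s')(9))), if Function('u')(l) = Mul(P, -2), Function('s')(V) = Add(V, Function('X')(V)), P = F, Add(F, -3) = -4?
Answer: Rational(317494, 9) ≈ 35277.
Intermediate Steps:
Function('X')(j) = Add(-3, Mul(Rational(1, 2), Pow(j, -1))) (Function('X')(j) = Add(-3, Pow(Add(j, j), -1)) = Add(-3, Pow(Mul(2, j), -1)) = Add(-3, Mul(Rational(1, 2), Pow(j, -1))))
F = -1 (F = Add(3, -4) = -1)
P = -1
Function('s')(V) = Add(-3, V, Mul(Rational(1, 2), Pow(V, -1))) (Function('s')(V) = Add(V, Add(-3, Mul(Rational(1, 2), Pow(V, -1)))) = Add(-3, V, Mul(Rational(1, 2), Pow(V, -1))))
Function('u')(l) = 2 (Function('u')(l) = Mul(-1, -2) = 2)
Add(Add(Add(8270, Mul(-1, -10500)), 16495), Mul(Function('u')(-8), Function('s')(9))) = Add(Add(Add(8270, Mul(-1, -10500)), 16495), Mul(2, Add(-3, 9, Mul(Rational(1, 2), Pow(9, -1))))) = Add(Add(Add(8270, 10500), 16495), Mul(2, Add(-3, 9, Mul(Rational(1, 2), Rational(1, 9))))) = Add(Add(18770, 16495), Mul(2, Add(-3, 9, Rational(1, 18)))) = Add(35265, Mul(2, Rational(109, 18))) = Add(35265, Rational(109, 9)) = Rational(317494, 9)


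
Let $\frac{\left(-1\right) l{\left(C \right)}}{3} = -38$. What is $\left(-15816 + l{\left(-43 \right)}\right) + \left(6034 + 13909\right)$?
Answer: $4241$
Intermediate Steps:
$l{\left(C \right)} = 114$ ($l{\left(C \right)} = \left(-3\right) \left(-38\right) = 114$)
$\left(-15816 + l{\left(-43 \right)}\right) + \left(6034 + 13909\right) = \left(-15816 + 114\right) + \left(6034 + 13909\right) = -15702 + 19943 = 4241$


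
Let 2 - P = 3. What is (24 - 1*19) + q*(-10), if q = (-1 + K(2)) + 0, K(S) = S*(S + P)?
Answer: -5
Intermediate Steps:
P = -1 (P = 2 - 1*3 = 2 - 3 = -1)
K(S) = S*(-1 + S) (K(S) = S*(S - 1) = S*(-1 + S))
q = 1 (q = (-1 + 2*(-1 + 2)) + 0 = (-1 + 2*1) + 0 = (-1 + 2) + 0 = 1 + 0 = 1)
(24 - 1*19) + q*(-10) = (24 - 1*19) + 1*(-10) = (24 - 19) - 10 = 5 - 10 = -5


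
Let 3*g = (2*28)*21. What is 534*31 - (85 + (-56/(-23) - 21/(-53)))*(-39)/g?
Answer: 3957235683/238924 ≈ 16563.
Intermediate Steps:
g = 392 (g = ((2*28)*21)/3 = (56*21)/3 = (⅓)*1176 = 392)
534*31 - (85 + (-56/(-23) - 21/(-53)))*(-39)/g = 534*31 - (85 + (-56/(-23) - 21/(-53)))*(-39)/392 = 16554 - (85 + (-56*(-1/23) - 21*(-1/53)))*(-39)/392 = 16554 - (85 + (56/23 + 21/53))*(-39)/392 = 16554 - (85 + 3451/1219)*(-39)/392 = 16554 - (107066/1219)*(-39)/392 = 16554 - (-4175574)/(1219*392) = 16554 - 1*(-2087787/238924) = 16554 + 2087787/238924 = 3957235683/238924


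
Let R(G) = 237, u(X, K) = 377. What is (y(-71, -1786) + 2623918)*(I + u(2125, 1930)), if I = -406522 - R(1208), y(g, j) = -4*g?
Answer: -1066428457164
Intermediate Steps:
I = -406759 (I = -406522 - 1*237 = -406522 - 237 = -406759)
(y(-71, -1786) + 2623918)*(I + u(2125, 1930)) = (-4*(-71) + 2623918)*(-406759 + 377) = (284 + 2623918)*(-406382) = 2624202*(-406382) = -1066428457164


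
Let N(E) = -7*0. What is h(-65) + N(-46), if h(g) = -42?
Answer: -42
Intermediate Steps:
N(E) = 0
h(-65) + N(-46) = -42 + 0 = -42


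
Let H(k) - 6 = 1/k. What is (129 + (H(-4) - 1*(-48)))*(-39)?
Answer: -28509/4 ≈ -7127.3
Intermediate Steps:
H(k) = 6 + 1/k
(129 + (H(-4) - 1*(-48)))*(-39) = (129 + ((6 + 1/(-4)) - 1*(-48)))*(-39) = (129 + ((6 - ¼) + 48))*(-39) = (129 + (23/4 + 48))*(-39) = (129 + 215/4)*(-39) = (731/4)*(-39) = -28509/4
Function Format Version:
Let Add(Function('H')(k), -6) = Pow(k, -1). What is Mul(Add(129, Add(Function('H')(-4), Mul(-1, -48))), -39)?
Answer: Rational(-28509, 4) ≈ -7127.3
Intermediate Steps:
Function('H')(k) = Add(6, Pow(k, -1))
Mul(Add(129, Add(Function('H')(-4), Mul(-1, -48))), -39) = Mul(Add(129, Add(Add(6, Pow(-4, -1)), Mul(-1, -48))), -39) = Mul(Add(129, Add(Add(6, Rational(-1, 4)), 48)), -39) = Mul(Add(129, Add(Rational(23, 4), 48)), -39) = Mul(Add(129, Rational(215, 4)), -39) = Mul(Rational(731, 4), -39) = Rational(-28509, 4)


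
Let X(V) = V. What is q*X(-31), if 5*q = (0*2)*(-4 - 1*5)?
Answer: 0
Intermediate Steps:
q = 0 (q = ((0*2)*(-4 - 1*5))/5 = (0*(-4 - 5))/5 = (0*(-9))/5 = (1/5)*0 = 0)
q*X(-31) = 0*(-31) = 0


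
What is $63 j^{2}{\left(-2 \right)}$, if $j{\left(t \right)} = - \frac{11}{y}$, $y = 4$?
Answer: $\frac{7623}{16} \approx 476.44$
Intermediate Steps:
$j{\left(t \right)} = - \frac{11}{4}$
$63 j^{2}{\left(-2 \right)} = 63 \left(- \frac{11}{4}\right)^{2} = 63 \cdot \frac{121}{16} = \frac{7623}{16}$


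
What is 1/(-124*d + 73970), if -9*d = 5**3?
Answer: 9/681230 ≈ 1.3211e-5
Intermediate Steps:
d = -125/9 (d = -1/9*5**3 = -1/9*125 = -125/9 ≈ -13.889)
1/(-124*d + 73970) = 1/(-124*(-125/9) + 73970) = 1/(15500/9 + 73970) = 1/(681230/9) = 9/681230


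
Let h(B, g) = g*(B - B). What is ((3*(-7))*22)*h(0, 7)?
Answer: 0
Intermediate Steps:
h(B, g) = 0 (h(B, g) = g*0 = 0)
((3*(-7))*22)*h(0, 7) = ((3*(-7))*22)*0 = -21*22*0 = -462*0 = 0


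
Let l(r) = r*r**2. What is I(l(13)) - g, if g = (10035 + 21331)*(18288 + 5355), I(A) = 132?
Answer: -741586206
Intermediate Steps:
l(r) = r**3
g = 741586338 (g = 31366*23643 = 741586338)
I(l(13)) - g = 132 - 1*741586338 = 132 - 741586338 = -741586206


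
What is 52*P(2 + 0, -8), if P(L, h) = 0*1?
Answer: 0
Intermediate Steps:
P(L, h) = 0
52*P(2 + 0, -8) = 52*0 = 0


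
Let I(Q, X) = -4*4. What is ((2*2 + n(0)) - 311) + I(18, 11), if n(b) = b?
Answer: -323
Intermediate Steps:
I(Q, X) = -16
((2*2 + n(0)) - 311) + I(18, 11) = ((2*2 + 0) - 311) - 16 = ((4 + 0) - 311) - 16 = (4 - 311) - 16 = -307 - 16 = -323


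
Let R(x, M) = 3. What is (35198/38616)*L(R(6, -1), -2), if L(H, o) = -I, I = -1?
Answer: 17599/19308 ≈ 0.91149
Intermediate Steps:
L(H, o) = 1 (L(H, o) = -1*(-1) = 1)
(35198/38616)*L(R(6, -1), -2) = (35198/38616)*1 = (35198*(1/38616))*1 = (17599/19308)*1 = 17599/19308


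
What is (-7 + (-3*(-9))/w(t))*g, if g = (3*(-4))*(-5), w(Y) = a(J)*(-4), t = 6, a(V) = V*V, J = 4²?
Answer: -107925/256 ≈ -421.58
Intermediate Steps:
J = 16
a(V) = V²
w(Y) = -1024 (w(Y) = 16²*(-4) = 256*(-4) = -1024)
g = 60 (g = -12*(-5) = 60)
(-7 + (-3*(-9))/w(t))*g = (-7 - 3*(-9)/(-1024))*60 = (-7 + 27*(-1/1024))*60 = (-7 - 27/1024)*60 = -7195/1024*60 = -107925/256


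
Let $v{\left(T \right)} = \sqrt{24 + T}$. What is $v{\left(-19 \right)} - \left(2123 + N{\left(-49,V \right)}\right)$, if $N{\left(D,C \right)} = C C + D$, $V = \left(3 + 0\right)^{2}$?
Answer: $-2155 + \sqrt{5} \approx -2152.8$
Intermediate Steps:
$V = 9$ ($V = 3^{2} = 9$)
$N{\left(D,C \right)} = D + C^{2}$ ($N{\left(D,C \right)} = C^{2} + D = D + C^{2}$)
$v{\left(-19 \right)} - \left(2123 + N{\left(-49,V \right)}\right) = \sqrt{24 - 19} - 2155 = \sqrt{5} - 2155 = -2155 + \sqrt{5}$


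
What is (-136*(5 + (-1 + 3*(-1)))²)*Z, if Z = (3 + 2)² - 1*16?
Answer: -1224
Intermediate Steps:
Z = 9 (Z = 5² - 16 = 25 - 16 = 9)
(-136*(5 + (-1 + 3*(-1)))²)*Z = -136*(5 + (-1 + 3*(-1)))²*9 = -136*(5 + (-1 - 3))²*9 = -136*(5 - 4)²*9 = -136*1²*9 = -136*1*9 = -136*9 = -1224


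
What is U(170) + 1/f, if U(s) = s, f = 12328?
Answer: 2095761/12328 ≈ 170.00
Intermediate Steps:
U(170) + 1/f = 170 + 1/12328 = 2095761/12328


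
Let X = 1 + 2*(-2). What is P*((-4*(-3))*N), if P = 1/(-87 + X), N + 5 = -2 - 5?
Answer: 8/5 ≈ 1.6000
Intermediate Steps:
N = -12 (N = -5 + (-2 - 5) = -5 - 7 = -12)
X = -3 (X = 1 - 4 = -3)
P = -1/90 (P = 1/(-87 - 3) = 1/(-90) = -1/90 ≈ -0.011111)
P*((-4*(-3))*N) = -(-4*(-3))*(-12)/90 = -2*(-12)/15 = -1/90*(-144) = 8/5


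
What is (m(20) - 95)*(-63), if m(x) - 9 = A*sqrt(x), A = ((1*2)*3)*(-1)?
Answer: 5418 + 756*sqrt(5) ≈ 7108.5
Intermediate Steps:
A = -6 (A = (2*3)*(-1) = 6*(-1) = -6)
m(x) = 9 - 6*sqrt(x)
(m(20) - 95)*(-63) = ((9 - 12*sqrt(5)) - 95)*(-63) = (-86 - 12*sqrt(5))*(-63) = 5418 + 756*sqrt(5)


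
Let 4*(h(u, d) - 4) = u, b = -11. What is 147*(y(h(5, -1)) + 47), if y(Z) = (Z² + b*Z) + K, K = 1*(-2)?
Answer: 34839/16 ≈ 2177.4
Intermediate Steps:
K = -2
h(u, d) = 4 + u/4
y(Z) = -2 + Z² - 11*Z (y(Z) = (Z² - 11*Z) - 2 = -2 + Z² - 11*Z)
147*(y(h(5, -1)) + 47) = 147*((-2 + (4 + (¼)*5)² - 11*(4 + (¼)*5)) + 47) = 147*((-2 + (4 + 5/4)² - 11*(4 + 5/4)) + 47) = 147*((-2 + (21/4)² - 11*21/4) + 47) = 147*((-2 + 441/16 - 231/4) + 47) = 147*(-515/16 + 47) = 147*(237/16) = 34839/16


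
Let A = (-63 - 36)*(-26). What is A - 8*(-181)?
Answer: 4022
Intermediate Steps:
A = 2574 (A = -99*(-26) = 2574)
A - 8*(-181) = 2574 - 8*(-181) = 2574 + 1448 = 4022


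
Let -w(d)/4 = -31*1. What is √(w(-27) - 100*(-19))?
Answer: 2*√506 ≈ 44.989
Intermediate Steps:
w(d) = 124 (w(d) = -(-124) = -4*(-31) = 124)
√(w(-27) - 100*(-19)) = √(124 - 100*(-19)) = √(124 + 1900) = √2024 = 2*√506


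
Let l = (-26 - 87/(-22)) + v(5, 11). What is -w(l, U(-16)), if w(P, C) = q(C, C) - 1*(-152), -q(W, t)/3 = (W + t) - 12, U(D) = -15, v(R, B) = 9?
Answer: -278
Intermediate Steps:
l = -287/22 (l = (-26 - 87/(-22)) + 9 = (-26 - 87*(-1/22)) + 9 = (-26 + 87/22) + 9 = -485/22 + 9 = -287/22 ≈ -13.045)
q(W, t) = 36 - 3*W - 3*t (q(W, t) = -3*((W + t) - 12) = -3*(-12 + W + t) = 36 - 3*W - 3*t)
w(P, C) = 188 - 6*C (w(P, C) = (36 - 3*C - 3*C) - 1*(-152) = (36 - 6*C) + 152 = 188 - 6*C)
-w(l, U(-16)) = -(188 - 6*(-15)) = -(188 + 90) = -1*278 = -278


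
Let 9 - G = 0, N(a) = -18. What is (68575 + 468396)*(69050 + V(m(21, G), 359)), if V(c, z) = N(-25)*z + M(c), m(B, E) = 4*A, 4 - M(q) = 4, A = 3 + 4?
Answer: 33607940948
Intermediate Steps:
A = 7
M(q) = 0 (M(q) = 4 - 1*4 = 4 - 4 = 0)
G = 9 (G = 9 - 1*0 = 9 + 0 = 9)
m(B, E) = 28 (m(B, E) = 4*7 = 28)
V(c, z) = -18*z (V(c, z) = -18*z + 0 = -18*z)
(68575 + 468396)*(69050 + V(m(21, G), 359)) = (68575 + 468396)*(69050 - 18*359) = 536971*(69050 - 6462) = 536971*62588 = 33607940948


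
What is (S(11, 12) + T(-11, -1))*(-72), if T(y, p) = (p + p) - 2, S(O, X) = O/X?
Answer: 222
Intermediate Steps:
T(y, p) = -2 + 2*p (T(y, p) = 2*p - 2 = -2 + 2*p)
(S(11, 12) + T(-11, -1))*(-72) = (11/12 + (-2 + 2*(-1)))*(-72) = (11*(1/12) + (-2 - 2))*(-72) = (11/12 - 4)*(-72) = -37/12*(-72) = 222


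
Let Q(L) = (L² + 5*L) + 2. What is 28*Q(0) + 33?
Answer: 89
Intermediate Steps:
Q(L) = 2 + L² + 5*L
28*Q(0) + 33 = 28*(2 + 0² + 5*0) + 33 = 28*(2 + 0 + 0) + 33 = 28*2 + 33 = 56 + 33 = 89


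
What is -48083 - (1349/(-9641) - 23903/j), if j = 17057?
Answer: -7906829379855/164446537 ≈ -48081.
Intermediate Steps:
-48083 - (1349/(-9641) - 23903/j) = -48083 - (1349/(-9641) - 23903/17057) = -48083 - (1349*(-1/9641) - 23903*1/17057) = -48083 - (-1349/9641 - 23903/17057) = -48083 - 1*(-253458716/164446537) = -48083 + 253458716/164446537 = -7906829379855/164446537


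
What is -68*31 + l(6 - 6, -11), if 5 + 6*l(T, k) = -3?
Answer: -6328/3 ≈ -2109.3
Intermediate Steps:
l(T, k) = -4/3 (l(T, k) = -⅚ + (⅙)*(-3) = -⅚ - ½ = -4/3)
-68*31 + l(6 - 6, -11) = -68*31 - 4/3 = -2108 - 4/3 = -6328/3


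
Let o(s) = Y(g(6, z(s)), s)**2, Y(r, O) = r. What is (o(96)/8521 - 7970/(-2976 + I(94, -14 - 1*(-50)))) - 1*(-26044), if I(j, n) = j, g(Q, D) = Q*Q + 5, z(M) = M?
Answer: 319824429990/12278761 ≈ 26047.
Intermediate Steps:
g(Q, D) = 5 + Q**2 (g(Q, D) = Q**2 + 5 = 5 + Q**2)
o(s) = 1681 (o(s) = (5 + 6**2)**2 = (5 + 36)**2 = 41**2 = 1681)
(o(96)/8521 - 7970/(-2976 + I(94, -14 - 1*(-50)))) - 1*(-26044) = (1681/8521 - 7970/(-2976 + 94)) - 1*(-26044) = (1681*(1/8521) - 7970/(-2882)) + 26044 = (1681/8521 - 7970*(-1/2882)) + 26044 = (1681/8521 + 3985/1441) + 26044 = 36378506/12278761 + 26044 = 319824429990/12278761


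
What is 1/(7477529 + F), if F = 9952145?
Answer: 1/17429674 ≈ 5.7373e-8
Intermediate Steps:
1/(7477529 + F) = 1/(7477529 + 9952145) = 1/17429674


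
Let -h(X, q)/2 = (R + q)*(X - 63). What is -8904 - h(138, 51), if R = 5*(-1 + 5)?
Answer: 1746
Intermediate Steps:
R = 20 (R = 5*4 = 20)
h(X, q) = -2*(-63 + X)*(20 + q) (h(X, q) = -2*(20 + q)*(X - 63) = -2*(20 + q)*(-63 + X) = -2*(-63 + X)*(20 + q))
-8904 - h(138, 51) = -8904 - (2520 - 40*138 + 126*51 - 2*138*51) = -8904 - (2520 - 5520 + 6426 - 14076) = -8904 - 1*(-10650) = -8904 + 10650 = 1746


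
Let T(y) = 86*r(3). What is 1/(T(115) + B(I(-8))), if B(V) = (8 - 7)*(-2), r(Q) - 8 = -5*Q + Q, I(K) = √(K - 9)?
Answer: -1/346 ≈ -0.0028902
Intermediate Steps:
I(K) = √(-9 + K)
r(Q) = 8 - 4*Q (r(Q) = 8 + (-5*Q + Q) = 8 - 4*Q)
T(y) = -344 (T(y) = 86*(8 - 4*3) = 86*(8 - 12) = 86*(-4) = -344)
B(V) = -2 (B(V) = 1*(-2) = -2)
1/(T(115) + B(I(-8))) = 1/(-344 - 2) = 1/(-346) = -1/346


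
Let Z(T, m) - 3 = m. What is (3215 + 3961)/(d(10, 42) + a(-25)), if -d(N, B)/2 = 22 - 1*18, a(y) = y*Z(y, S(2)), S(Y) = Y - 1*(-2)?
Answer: -2392/61 ≈ -39.213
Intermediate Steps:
S(Y) = 2 + Y (S(Y) = Y + 2 = 2 + Y)
Z(T, m) = 3 + m
a(y) = 7*y (a(y) = y*(3 + (2 + 2)) = y*(3 + 4) = y*7 = 7*y)
d(N, B) = -8 (d(N, B) = -2*(22 - 1*18) = -2*(22 - 18) = -2*4 = -8)
(3215 + 3961)/(d(10, 42) + a(-25)) = (3215 + 3961)/(-8 + 7*(-25)) = 7176/(-8 - 175) = 7176/(-183) = 7176*(-1/183) = -2392/61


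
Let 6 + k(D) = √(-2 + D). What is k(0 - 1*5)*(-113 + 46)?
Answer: 402 - 67*I*√7 ≈ 402.0 - 177.27*I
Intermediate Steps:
k(D) = -6 + √(-2 + D)
k(0 - 1*5)*(-113 + 46) = (-6 + √(-2 + (0 - 1*5)))*(-113 + 46) = (-6 + √(-2 + (0 - 5)))*(-67) = (-6 + √(-2 - 5))*(-67) = (-6 + √(-7))*(-67) = (-6 + I*√7)*(-67) = 402 - 67*I*√7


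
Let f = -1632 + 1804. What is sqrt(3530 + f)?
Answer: sqrt(3702) ≈ 60.844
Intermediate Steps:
f = 172
sqrt(3530 + f) = sqrt(3530 + 172) = sqrt(3702)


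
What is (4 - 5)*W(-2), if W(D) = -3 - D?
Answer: 1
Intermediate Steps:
(4 - 5)*W(-2) = (4 - 5)*(-3 - 1*(-2)) = -(-3 + 2) = -1*(-1) = 1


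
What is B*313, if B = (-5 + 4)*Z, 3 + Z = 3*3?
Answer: -1878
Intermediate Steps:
Z = 6 (Z = -3 + 3*3 = -3 + 9 = 6)
B = -6 (B = (-5 + 4)*6 = -1*6 = -6)
B*313 = -6*313 = -1878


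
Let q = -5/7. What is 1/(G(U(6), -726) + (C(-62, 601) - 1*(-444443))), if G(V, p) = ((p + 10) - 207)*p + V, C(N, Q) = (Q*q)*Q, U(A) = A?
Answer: 7/5995824 ≈ 1.1675e-6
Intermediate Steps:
q = -5/7 (q = -5*⅐ = -5/7 ≈ -0.71429)
C(N, Q) = -5*Q²/7 (C(N, Q) = (Q*(-5/7))*Q = (-5*Q/7)*Q = -5*Q²/7)
G(V, p) = V + p*(-197 + p) (G(V, p) = ((10 + p) - 207)*p + V = (-197 + p)*p + V = p*(-197 + p) + V = V + p*(-197 + p))
1/(G(U(6), -726) + (C(-62, 601) - 1*(-444443))) = 1/((6 + (-726)² - 197*(-726)) + (-5/7*601² - 1*(-444443))) = 1/((6 + 527076 + 143022) + (-5/7*361201 + 444443)) = 1/(670104 + (-1806005/7 + 444443)) = 1/(670104 + 1305096/7) = 1/(5995824/7) = 7/5995824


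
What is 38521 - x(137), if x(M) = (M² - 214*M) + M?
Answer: 48933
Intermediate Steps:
x(M) = M² - 213*M
38521 - x(137) = 38521 - 137*(-213 + 137) = 38521 - 137*(-76) = 38521 - 1*(-10412) = 38521 + 10412 = 48933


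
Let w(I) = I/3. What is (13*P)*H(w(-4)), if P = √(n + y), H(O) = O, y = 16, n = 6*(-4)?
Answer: -104*I*√2/3 ≈ -49.026*I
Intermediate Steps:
w(I) = I/3 (w(I) = I*(⅓) = I/3)
n = -24
P = 2*I*√2 (P = √(-24 + 16) = √(-8) = 2*I*√2 ≈ 2.8284*I)
(13*P)*H(w(-4)) = (13*(2*I*√2))*((⅓)*(-4)) = (26*I*√2)*(-4/3) = -104*I*√2/3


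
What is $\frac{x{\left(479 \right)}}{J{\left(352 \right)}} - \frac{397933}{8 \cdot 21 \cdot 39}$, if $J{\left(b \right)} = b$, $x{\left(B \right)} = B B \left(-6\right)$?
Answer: $- \frac{572491063}{144144} \approx -3971.7$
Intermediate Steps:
$x{\left(B \right)} = - 6 B^{2}$ ($x{\left(B \right)} = B^{2} \left(-6\right) = - 6 B^{2}$)
$\frac{x{\left(479 \right)}}{J{\left(352 \right)}} - \frac{397933}{8 \cdot 21 \cdot 39} = \frac{\left(-6\right) 479^{2}}{352} - \frac{397933}{8 \cdot 21 \cdot 39} = \left(-6\right) 229441 \cdot \frac{1}{352} - \frac{397933}{168 \cdot 39} = \left(-1376646\right) \frac{1}{352} - \frac{397933}{6552} = - \frac{688323}{176} - \frac{397933}{6552} = - \frac{572491063}{144144}$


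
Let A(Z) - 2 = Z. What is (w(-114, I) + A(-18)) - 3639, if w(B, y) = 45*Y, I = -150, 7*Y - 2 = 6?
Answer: -25225/7 ≈ -3603.6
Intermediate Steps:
Y = 8/7 (Y = 2/7 + (⅐)*6 = 2/7 + 6/7 = 8/7 ≈ 1.1429)
A(Z) = 2 + Z
w(B, y) = 360/7 (w(B, y) = 45*(8/7) = 360/7)
(w(-114, I) + A(-18)) - 3639 = (360/7 + (2 - 18)) - 3639 = (360/7 - 16) - 3639 = 248/7 - 3639 = -25225/7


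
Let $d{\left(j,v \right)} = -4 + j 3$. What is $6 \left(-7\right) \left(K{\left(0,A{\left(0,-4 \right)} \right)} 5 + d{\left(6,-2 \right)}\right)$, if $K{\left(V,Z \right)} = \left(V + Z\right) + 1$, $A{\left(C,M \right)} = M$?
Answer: $42$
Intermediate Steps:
$K{\left(V,Z \right)} = 1 + V + Z$
$d{\left(j,v \right)} = -4 + 3 j$
$6 \left(-7\right) \left(K{\left(0,A{\left(0,-4 \right)} \right)} 5 + d{\left(6,-2 \right)}\right) = 6 \left(-7\right) \left(\left(1 + 0 - 4\right) 5 + \left(-4 + 3 \cdot 6\right)\right) = - 42 \left(\left(-3\right) 5 + \left(-4 + 18\right)\right) = - 42 \left(-15 + 14\right) = \left(-42\right) \left(-1\right) = 42$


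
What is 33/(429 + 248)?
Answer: 33/677 ≈ 0.048744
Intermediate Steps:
33/(429 + 248) = 33/677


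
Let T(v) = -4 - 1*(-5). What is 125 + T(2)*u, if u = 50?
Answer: 175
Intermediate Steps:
T(v) = 1 (T(v) = -4 + 5 = 1)
125 + T(2)*u = 125 + 1*50 = 125 + 50 = 175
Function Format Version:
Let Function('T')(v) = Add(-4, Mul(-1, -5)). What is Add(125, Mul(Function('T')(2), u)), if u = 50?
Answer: 175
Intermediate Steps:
Function('T')(v) = 1 (Function('T')(v) = Add(-4, 5) = 1)
Add(125, Mul(Function('T')(2), u)) = Add(125, Mul(1, 50)) = Add(125, 50) = 175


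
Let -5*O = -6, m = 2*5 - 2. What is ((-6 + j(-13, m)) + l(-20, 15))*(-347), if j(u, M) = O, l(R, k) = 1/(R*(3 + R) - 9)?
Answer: 2754833/1655 ≈ 1664.6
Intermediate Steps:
m = 8 (m = 10 - 2 = 8)
O = 6/5 (O = -1/5*(-6) = 6/5 ≈ 1.2000)
l(R, k) = 1/(-9 + R*(3 + R))
j(u, M) = 6/5
((-6 + j(-13, m)) + l(-20, 15))*(-347) = ((-6 + 6/5) + 1/(-9 + (-20)**2 + 3*(-20)))*(-347) = (-24/5 + 1/(-9 + 400 - 60))*(-347) = (-24/5 + 1/331)*(-347) = -7939/1655*(-347) = 2754833/1655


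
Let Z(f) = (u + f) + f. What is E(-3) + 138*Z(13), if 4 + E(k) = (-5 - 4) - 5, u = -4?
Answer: 3018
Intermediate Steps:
E(k) = -18 (E(k) = -4 + ((-5 - 4) - 5) = -4 + (-9 - 5) = -4 - 14 = -18)
Z(f) = -4 + 2*f (Z(f) = (-4 + f) + f = -4 + 2*f)
E(-3) + 138*Z(13) = -18 + 138*(-4 + 2*13) = -18 + 138*(-4 + 26) = -18 + 138*22 = -18 + 3036 = 3018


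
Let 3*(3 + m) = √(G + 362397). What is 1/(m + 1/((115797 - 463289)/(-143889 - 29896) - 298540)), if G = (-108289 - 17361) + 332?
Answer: 72675506111398628955048/637923346400818520024395927 + 8075047218386159347392*√237079/637923346400818520024395927 ≈ 0.0062774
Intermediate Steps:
G = -125318 (G = -125650 + 332 = -125318)
m = -3 + √237079/3 (m = -3 + √(-125318 + 362397)/3 = -3 + √237079/3 ≈ 159.30)
1/(m + 1/((115797 - 463289)/(-143889 - 29896) - 298540)) = 1/((-3 + √237079/3) + 1/((115797 - 463289)/(-143889 - 29896) - 298540)) = 1/((-3 + √237079/3) + 1/(-347492/(-173785) - 298540)) = 1/((-3 + √237079/3) + 1/(-347492*(-1/173785) - 298540)) = 1/((-3 + √237079/3) + 1/(347492/173785 - 298540)) = 1/((-3 + √237079/3) + 1/(-51881426408/173785)) = 1/((-3 + √237079/3) - 173785/51881426408) = 1/(-155644453009/51881426408 + √237079/3)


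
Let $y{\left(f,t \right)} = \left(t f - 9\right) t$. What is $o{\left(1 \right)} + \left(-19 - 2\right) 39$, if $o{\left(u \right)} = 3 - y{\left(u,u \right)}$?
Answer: $-808$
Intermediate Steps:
$y{\left(f,t \right)} = t \left(-9 + f t\right)$ ($y{\left(f,t \right)} = \left(f t - 9\right) t = \left(-9 + f t\right) t = t \left(-9 + f t\right)$)
$o{\left(u \right)} = 3 - u \left(-9 + u^{2}\right)$ ($o{\left(u \right)} = 3 - u \left(-9 + u u\right) = 3 - u \left(-9 + u^{2}\right)$)
$o{\left(1 \right)} + \left(-19 - 2\right) 39 = \left(3 - 1 \left(-9 + 1^{2}\right)\right) + \left(-19 - 2\right) 39 = \left(3 - 1 \left(-9 + 1\right)\right) + \left(-19 - 2\right) 39 = \left(3 - 1 \left(-8\right)\right) - 819 = \left(3 + 8\right) - 819 = 11 - 819 = -808$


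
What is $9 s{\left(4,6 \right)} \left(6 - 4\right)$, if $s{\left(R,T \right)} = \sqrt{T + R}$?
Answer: $18 \sqrt{10} \approx 56.921$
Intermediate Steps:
$s{\left(R,T \right)} = \sqrt{R + T}$
$9 s{\left(4,6 \right)} \left(6 - 4\right) = 9 \sqrt{4 + 6} \left(6 - 4\right) = 9 \sqrt{10} \left(6 - 4\right) = 9 \sqrt{10} \cdot 2 = 18 \sqrt{10}$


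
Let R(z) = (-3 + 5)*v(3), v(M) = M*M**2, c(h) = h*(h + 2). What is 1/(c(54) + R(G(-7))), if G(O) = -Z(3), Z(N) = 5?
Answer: 1/3078 ≈ 0.00032489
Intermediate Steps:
c(h) = h*(2 + h)
v(M) = M**3
G(O) = -5 (G(O) = -1*5 = -5)
R(z) = 54 (R(z) = (-3 + 5)*3**3 = 2*27 = 54)
1/(c(54) + R(G(-7))) = 1/(54*(2 + 54) + 54) = 1/(54*56 + 54) = 1/(3024 + 54) = 1/3078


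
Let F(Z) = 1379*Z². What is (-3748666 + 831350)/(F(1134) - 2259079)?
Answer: -2917316/1771074245 ≈ -0.0016472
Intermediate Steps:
(-3748666 + 831350)/(F(1134) - 2259079) = (-3748666 + 831350)/(1379*1134² - 2259079) = -2917316/(1379*1285956 - 2259079) = -2917316/(1773333324 - 2259079) = -2917316/1771074245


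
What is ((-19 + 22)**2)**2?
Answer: 81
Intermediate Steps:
((-19 + 22)**2)**2 = (3**2)**2 = 9**2 = 81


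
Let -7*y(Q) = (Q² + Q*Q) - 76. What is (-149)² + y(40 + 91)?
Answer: 121161/7 ≈ 17309.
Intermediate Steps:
y(Q) = 76/7 - 2*Q²/7 (y(Q) = -((Q² + Q*Q) - 76)/7 = -((Q² + Q²) - 76)/7 = -(2*Q² - 76)/7 = -(-76 + 2*Q²)/7 = 76/7 - 2*Q²/7)
(-149)² + y(40 + 91) = (-149)² + (76/7 - 2*(40 + 91)²/7) = 22201 + (76/7 - 2/7*131²) = 22201 + (76/7 - 2/7*17161) = 22201 + (76/7 - 34322/7) = 22201 - 34246/7 = 121161/7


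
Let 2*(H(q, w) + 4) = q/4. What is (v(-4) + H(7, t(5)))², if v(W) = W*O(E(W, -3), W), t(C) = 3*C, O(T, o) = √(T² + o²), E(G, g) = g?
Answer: 34225/64 ≈ 534.77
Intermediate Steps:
v(W) = W*√(9 + W²) (v(W) = W*√((-3)² + W²) = W*√(9 + W²))
H(q, w) = -4 + q/8 (H(q, w) = -4 + (q/4)/2 = -4 + q/8)
(v(-4) + H(7, t(5)))² = (-4*√(9 + (-4)²) + (-4 + (⅛)*7))² = (-4*√(9 + 16) + (-4 + 7/8))² = (-4*√25 - 25/8)² = (-4*5 - 25/8)² = (-20 - 25/8)² = (-185/8)² = 34225/64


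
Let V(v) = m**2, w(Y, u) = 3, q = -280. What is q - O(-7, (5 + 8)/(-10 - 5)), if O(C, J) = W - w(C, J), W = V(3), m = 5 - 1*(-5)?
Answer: -377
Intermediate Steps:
m = 10 (m = 5 + 5 = 10)
V(v) = 100 (V(v) = 10**2 = 100)
W = 100
O(C, J) = 97 (O(C, J) = 100 - 1*3 = 100 - 3 = 97)
q - O(-7, (5 + 8)/(-10 - 5)) = -280 - 1*97 = -280 - 97 = -377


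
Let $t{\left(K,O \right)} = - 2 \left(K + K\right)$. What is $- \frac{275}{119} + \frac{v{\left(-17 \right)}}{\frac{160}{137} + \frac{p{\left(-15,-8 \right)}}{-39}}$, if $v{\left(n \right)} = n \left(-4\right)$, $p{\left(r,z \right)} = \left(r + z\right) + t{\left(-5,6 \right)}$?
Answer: $\frac{13802177}{263823} \approx 52.316$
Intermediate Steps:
$t{\left(K,O \right)} = - 4 K$ ($t{\left(K,O \right)} = - 2 \cdot 2 K = - 4 K$)
$p{\left(r,z \right)} = 20 + r + z$ ($p{\left(r,z \right)} = \left(r + z\right) - -20 = \left(r + z\right) + 20 = 20 + r + z$)
$v{\left(n \right)} = - 4 n$
$- \frac{275}{119} + \frac{v{\left(-17 \right)}}{\frac{160}{137} + \frac{p{\left(-15,-8 \right)}}{-39}} = - \frac{275}{119} + \frac{\left(-4\right) \left(-17\right)}{\frac{160}{137} + \frac{20 - 15 - 8}{-39}} = \left(-275\right) \frac{1}{119} + \frac{68}{160 \cdot \frac{1}{137} - - \frac{1}{13}} = - \frac{275}{119} + \frac{68}{\frac{160}{137} + \frac{1}{13}} = - \frac{275}{119} + \frac{68}{\frac{2217}{1781}} = - \frac{275}{119} + 68 \cdot \frac{1781}{2217} = - \frac{275}{119} + \frac{121108}{2217} = \frac{13802177}{263823}$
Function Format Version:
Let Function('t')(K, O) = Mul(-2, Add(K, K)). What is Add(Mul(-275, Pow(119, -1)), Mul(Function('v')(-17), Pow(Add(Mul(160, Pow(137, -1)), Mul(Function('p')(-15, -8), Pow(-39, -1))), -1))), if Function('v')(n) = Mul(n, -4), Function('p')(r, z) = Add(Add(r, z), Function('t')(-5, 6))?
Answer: Rational(13802177, 263823) ≈ 52.316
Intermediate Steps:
Function('t')(K, O) = Mul(-4, K) (Function('t')(K, O) = Mul(-2, Mul(2, K)) = Mul(-4, K))
Function('p')(r, z) = Add(20, r, z) (Function('p')(r, z) = Add(Add(r, z), Mul(-4, -5)) = Add(Add(r, z), 20) = Add(20, r, z))
Function('v')(n) = Mul(-4, n)
Add(Mul(-275, Pow(119, -1)), Mul(Function('v')(-17), Pow(Add(Mul(160, Pow(137, -1)), Mul(Function('p')(-15, -8), Pow(-39, -1))), -1))) = Add(Mul(-275, Pow(119, -1)), Mul(Mul(-4, -17), Pow(Add(Mul(160, Pow(137, -1)), Mul(Add(20, -15, -8), Pow(-39, -1))), -1))) = Add(Mul(-275, Rational(1, 119)), Mul(68, Pow(Add(Mul(160, Rational(1, 137)), Mul(-3, Rational(-1, 39))), -1))) = Add(Rational(-275, 119), Mul(68, Pow(Add(Rational(160, 137), Rational(1, 13)), -1))) = Add(Rational(-275, 119), Mul(68, Pow(Rational(2217, 1781), -1))) = Add(Rational(-275, 119), Mul(68, Rational(1781, 2217))) = Add(Rational(-275, 119), Rational(121108, 2217)) = Rational(13802177, 263823)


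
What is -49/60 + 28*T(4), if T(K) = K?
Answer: 6671/60 ≈ 111.18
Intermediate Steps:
-49/60 + 28*T(4) = -49/60 + 28*4 = -49*1/60 + 112 = -49/60 + 112 = 6671/60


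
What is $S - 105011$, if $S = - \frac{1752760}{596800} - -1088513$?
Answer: $\frac{14673806021}{14920} \approx 9.835 \cdot 10^{5}$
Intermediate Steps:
$S = \frac{16240570141}{14920}$ ($S = \left(-1752760\right) \frac{1}{596800} + 1088513 = - \frac{43819}{14920} + 1088513 = \frac{16240570141}{14920} \approx 1.0885 \cdot 10^{6}$)
$S - 105011 = \frac{16240570141}{14920} - 105011 = \frac{14673806021}{14920}$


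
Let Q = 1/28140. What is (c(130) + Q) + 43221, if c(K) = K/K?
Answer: 1216267081/28140 ≈ 43222.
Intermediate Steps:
c(K) = 1
Q = 1/28140 ≈ 3.5537e-5
(c(130) + Q) + 43221 = (1 + 1/28140) + 43221 = 28141/28140 + 43221 = 1216267081/28140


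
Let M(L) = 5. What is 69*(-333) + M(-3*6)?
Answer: -22972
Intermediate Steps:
69*(-333) + M(-3*6) = 69*(-333) + 5 = -22977 + 5 = -22972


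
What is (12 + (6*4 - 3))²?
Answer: 1089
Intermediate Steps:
(12 + (6*4 - 3))² = (12 + (24 - 3))² = (12 + 21)² = 33² = 1089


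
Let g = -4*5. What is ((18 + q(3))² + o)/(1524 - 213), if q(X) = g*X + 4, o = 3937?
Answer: 5381/1311 ≈ 4.1045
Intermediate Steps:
g = -20
q(X) = 4 - 20*X (q(X) = -20*X + 4 = 4 - 20*X)
((18 + q(3))² + o)/(1524 - 213) = ((18 + (4 - 20*3))² + 3937)/(1524 - 213) = ((18 + (4 - 60))² + 3937)/1311 = ((18 - 56)² + 3937)*(1/1311) = ((-38)² + 3937)*(1/1311) = (1444 + 3937)*(1/1311) = 5381*(1/1311) = 5381/1311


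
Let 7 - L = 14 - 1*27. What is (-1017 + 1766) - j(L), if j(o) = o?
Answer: 729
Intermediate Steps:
L = 20 (L = 7 - (14 - 1*27) = 7 - (14 - 27) = 7 - 1*(-13) = 7 + 13 = 20)
(-1017 + 1766) - j(L) = (-1017 + 1766) - 1*20 = 749 - 20 = 729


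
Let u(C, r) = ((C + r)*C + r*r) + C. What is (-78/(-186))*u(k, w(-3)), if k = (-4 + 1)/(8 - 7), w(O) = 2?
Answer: 52/31 ≈ 1.6774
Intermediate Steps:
k = -3 (k = -3/1 = -3*1 = -3)
u(C, r) = C + r**2 + C*(C + r) (u(C, r) = (C*(C + r) + r**2) + C = (r**2 + C*(C + r)) + C = C + r**2 + C*(C + r))
(-78/(-186))*u(k, w(-3)) = (-78/(-186))*(-3 + (-3)**2 + 2**2 - 3*2) = (-78*(-1/186))*(-3 + 9 + 4 - 6) = (13/31)*4 = 52/31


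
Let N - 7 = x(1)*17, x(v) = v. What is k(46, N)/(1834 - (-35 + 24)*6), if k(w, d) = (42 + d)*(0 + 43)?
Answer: 1419/950 ≈ 1.4937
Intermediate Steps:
N = 24 (N = 7 + 1*17 = 7 + 17 = 24)
k(w, d) = 1806 + 43*d (k(w, d) = (42 + d)*43 = 1806 + 43*d)
k(46, N)/(1834 - (-35 + 24)*6) = (1806 + 43*24)/(1834 - (-35 + 24)*6) = (1806 + 1032)/(1834 - (-11)*6) = 2838/(1834 - 1*(-66)) = 2838/(1834 + 66) = 2838/1900 = 2838*(1/1900) = 1419/950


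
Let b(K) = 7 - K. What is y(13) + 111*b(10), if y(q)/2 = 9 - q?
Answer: -341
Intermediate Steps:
y(q) = 18 - 2*q (y(q) = 2*(9 - q) = 18 - 2*q)
y(13) + 111*b(10) = (18 - 2*13) + 111*(7 - 1*10) = (18 - 26) + 111*(7 - 10) = -8 + 111*(-3) = -8 - 333 = -341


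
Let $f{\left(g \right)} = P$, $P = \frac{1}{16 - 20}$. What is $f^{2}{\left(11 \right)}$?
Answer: $\frac{1}{16} \approx 0.0625$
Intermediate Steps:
$P = - \frac{1}{4}$ ($P = \frac{1}{-4} = - \frac{1}{4} \approx -0.25$)
$f{\left(g \right)} = - \frac{1}{4}$
$f^{2}{\left(11 \right)} = \left(- \frac{1}{4}\right)^{2} = \frac{1}{16}$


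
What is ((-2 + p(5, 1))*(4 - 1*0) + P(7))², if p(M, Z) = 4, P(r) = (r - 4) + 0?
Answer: 121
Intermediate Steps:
P(r) = -4 + r (P(r) = (-4 + r) + 0 = -4 + r)
((-2 + p(5, 1))*(4 - 1*0) + P(7))² = ((-2 + 4)*(4 - 1*0) + (-4 + 7))² = (2*(4 + 0) + 3)² = (2*4 + 3)² = (8 + 3)² = 11² = 121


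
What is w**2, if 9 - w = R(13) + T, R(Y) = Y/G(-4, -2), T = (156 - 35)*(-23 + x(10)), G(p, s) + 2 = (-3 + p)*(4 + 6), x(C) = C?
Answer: 12977082889/5184 ≈ 2.5033e+6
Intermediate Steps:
G(p, s) = -32 + 10*p (G(p, s) = -2 + (-3 + p)*(4 + 6) = -2 + (-3 + p)*10 = -2 + (-30 + 10*p) = -32 + 10*p)
T = -1573 (T = (156 - 35)*(-23 + 10) = 121*(-13) = -1573)
R(Y) = -Y/72 (R(Y) = Y/(-32 + 10*(-4)) = Y/(-32 - 40) = Y/(-72) = Y*(-1/72) = -Y/72)
w = 113917/72 (w = 9 - (-1/72*13 - 1573) = 9 - (-13/72 - 1573) = 9 - 1*(-113269/72) = 9 + 113269/72 = 113917/72 ≈ 1582.2)
w**2 = (113917/72)**2 = 12977082889/5184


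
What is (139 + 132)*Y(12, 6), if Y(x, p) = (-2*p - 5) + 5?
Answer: -3252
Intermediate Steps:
Y(x, p) = -2*p (Y(x, p) = (-5 - 2*p) + 5 = -2*p)
(139 + 132)*Y(12, 6) = (139 + 132)*(-2*6) = 271*(-12) = -3252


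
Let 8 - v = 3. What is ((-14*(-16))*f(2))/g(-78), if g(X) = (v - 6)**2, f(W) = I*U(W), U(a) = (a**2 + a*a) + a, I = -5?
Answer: -11200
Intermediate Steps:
U(a) = a + 2*a**2 (U(a) = (a**2 + a**2) + a = 2*a**2 + a = a + 2*a**2)
f(W) = -5*W*(1 + 2*W)
v = 5 (v = 8 - 1*3 = 8 - 3 = 5)
g(X) = 1 (g(X) = (5 - 6)**2 = (-1)**2 = 1)
((-14*(-16))*f(2))/g(-78) = ((-14*(-16))*(-5*2*(1 + 2*2)))/1 = (224*(-5*2*(1 + 4)))*1 = (224*(-5*2*5))*1 = (224*(-50))*1 = -11200*1 = -11200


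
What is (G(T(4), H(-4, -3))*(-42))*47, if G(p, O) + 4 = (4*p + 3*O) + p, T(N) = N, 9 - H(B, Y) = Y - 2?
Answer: -114492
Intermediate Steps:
H(B, Y) = 11 - Y (H(B, Y) = 9 - (Y - 2) = 9 - (-2 + Y) = 9 + (2 - Y) = 11 - Y)
G(p, O) = -4 + 3*O + 5*p (G(p, O) = -4 + ((4*p + 3*O) + p) = -4 + ((3*O + 4*p) + p) = -4 + (3*O + 5*p) = -4 + 3*O + 5*p)
(G(T(4), H(-4, -3))*(-42))*47 = ((-4 + 3*(11 - 1*(-3)) + 5*4)*(-42))*47 = ((-4 + 3*(11 + 3) + 20)*(-42))*47 = ((-4 + 3*14 + 20)*(-42))*47 = ((-4 + 42 + 20)*(-42))*47 = (58*(-42))*47 = -2436*47 = -114492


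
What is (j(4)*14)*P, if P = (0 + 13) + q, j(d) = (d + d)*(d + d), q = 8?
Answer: 18816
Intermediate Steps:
j(d) = 4*d² (j(d) = (2*d)*(2*d) = 4*d²)
P = 21 (P = (0 + 13) + 8 = 13 + 8 = 21)
(j(4)*14)*P = ((4*4²)*14)*21 = ((4*16)*14)*21 = (64*14)*21 = 896*21 = 18816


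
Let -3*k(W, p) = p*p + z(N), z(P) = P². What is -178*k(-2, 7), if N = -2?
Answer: 9434/3 ≈ 3144.7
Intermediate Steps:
k(W, p) = -4/3 - p²/3 (k(W, p) = -(p*p + (-2)²)/3 = -(p² + 4)/3 = -(4 + p²)/3 = -4/3 - p²/3)
-178*k(-2, 7) = -178*(-4/3 - ⅓*7²) = -178*(-4/3 - ⅓*49) = -178*(-4/3 - 49/3) = -178*(-53/3) = 9434/3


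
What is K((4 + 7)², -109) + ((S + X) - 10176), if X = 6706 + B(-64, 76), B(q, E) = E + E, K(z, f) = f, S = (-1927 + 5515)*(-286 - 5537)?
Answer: -20896351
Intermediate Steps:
S = -20892924 (S = 3588*(-5823) = -20892924)
B(q, E) = 2*E
X = 6858 (X = 6706 + 2*76 = 6706 + 152 = 6858)
K((4 + 7)², -109) + ((S + X) - 10176) = -109 + ((-20892924 + 6858) - 10176) = -109 + (-20886066 - 10176) = -109 - 20896242 = -20896351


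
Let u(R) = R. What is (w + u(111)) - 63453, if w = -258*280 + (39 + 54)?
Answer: -135489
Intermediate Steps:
w = -72147 (w = -72240 + 93 = -72147)
(w + u(111)) - 63453 = (-72147 + 111) - 63453 = -72036 - 63453 = -135489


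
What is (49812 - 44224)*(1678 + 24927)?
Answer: 148668740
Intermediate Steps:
(49812 - 44224)*(1678 + 24927) = 5588*26605 = 148668740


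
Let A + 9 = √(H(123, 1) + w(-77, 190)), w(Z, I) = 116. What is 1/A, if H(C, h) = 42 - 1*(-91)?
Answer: 3/56 + √249/168 ≈ 0.14750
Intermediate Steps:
H(C, h) = 133 (H(C, h) = 42 + 91 = 133)
A = -9 + √249 (A = -9 + √(133 + 116) = -9 + √249 ≈ 6.7797)
1/A = 1/(-9 + √249)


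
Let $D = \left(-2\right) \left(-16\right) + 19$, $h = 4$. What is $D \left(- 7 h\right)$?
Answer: $-1428$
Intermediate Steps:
$D = 51$ ($D = 32 + 19 = 51$)
$D \left(- 7 h\right) = 51 \left(\left(-7\right) 4\right) = 51 \left(-28\right) = -1428$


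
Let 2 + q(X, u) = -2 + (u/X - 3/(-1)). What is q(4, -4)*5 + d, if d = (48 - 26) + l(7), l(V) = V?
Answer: 19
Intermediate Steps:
q(X, u) = -1 + u/X (q(X, u) = -2 + (-2 + (u/X - 3/(-1))) = -2 + (-2 + (u/X - 3*(-1))) = -2 + (-2 + (u/X + 3)) = -2 + (-2 + (3 + u/X)) = -2 + (1 + u/X) = -1 + u/X)
d = 29 (d = (48 - 26) + 7 = 22 + 7 = 29)
q(4, -4)*5 + d = ((-4 - 1*4)/4)*5 + 29 = ((-4 - 4)/4)*5 + 29 = ((¼)*(-8))*5 + 29 = -2*5 + 29 = -10 + 29 = 19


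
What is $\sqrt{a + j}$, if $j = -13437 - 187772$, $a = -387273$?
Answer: $i \sqrt{588482} \approx 767.13 i$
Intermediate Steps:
$j = -201209$ ($j = -13437 - 187772 = -201209$)
$\sqrt{a + j} = \sqrt{-387273 - 201209} = \sqrt{-588482} = i \sqrt{588482}$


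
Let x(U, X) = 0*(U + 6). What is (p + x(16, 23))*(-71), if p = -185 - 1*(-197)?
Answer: -852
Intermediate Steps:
x(U, X) = 0 (x(U, X) = 0*(6 + U) = 0)
p = 12 (p = -185 + 197 = 12)
(p + x(16, 23))*(-71) = (12 + 0)*(-71) = 12*(-71) = -852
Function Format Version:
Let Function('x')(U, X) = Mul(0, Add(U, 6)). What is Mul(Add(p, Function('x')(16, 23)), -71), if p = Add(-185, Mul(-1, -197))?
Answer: -852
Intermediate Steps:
Function('x')(U, X) = 0 (Function('x')(U, X) = Mul(0, Add(6, U)) = 0)
p = 12 (p = Add(-185, 197) = 12)
Mul(Add(p, Function('x')(16, 23)), -71) = Mul(Add(12, 0), -71) = Mul(12, -71) = -852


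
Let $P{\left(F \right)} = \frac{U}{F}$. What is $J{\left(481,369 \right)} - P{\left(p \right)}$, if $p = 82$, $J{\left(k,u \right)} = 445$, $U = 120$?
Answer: $\frac{18185}{41} \approx 443.54$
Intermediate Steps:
$P{\left(F \right)} = \frac{120}{F}$
$J{\left(481,369 \right)} - P{\left(p \right)} = 445 - \frac{120}{82} = 445 - 120 \cdot \frac{1}{82} = 445 - \frac{60}{41} = \frac{18185}{41}$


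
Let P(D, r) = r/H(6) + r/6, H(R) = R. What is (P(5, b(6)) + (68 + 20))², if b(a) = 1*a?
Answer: 8100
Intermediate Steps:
b(a) = a
P(D, r) = r/3 (P(D, r) = r/6 + r/6 = r/3)
(P(5, b(6)) + (68 + 20))² = ((⅓)*6 + (68 + 20))² = (2 + 88)² = 90² = 8100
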